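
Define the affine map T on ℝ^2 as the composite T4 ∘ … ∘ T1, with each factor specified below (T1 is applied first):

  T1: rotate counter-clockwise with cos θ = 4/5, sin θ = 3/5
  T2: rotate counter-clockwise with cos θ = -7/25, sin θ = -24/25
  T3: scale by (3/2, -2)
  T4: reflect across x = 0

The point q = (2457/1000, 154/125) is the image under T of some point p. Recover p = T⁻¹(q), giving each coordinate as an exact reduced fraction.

T1 = [4/5 -3/5 0; 3/5 4/5 0; 0 0 1]
T2·T1 = [44/125 117/125 0; -117/125 44/125 0; 0 0 1]
T3·…·T1 = [66/125 351/250 0; 234/125 -88/125 0; 0 0 1]
T4·…·T1 = [-66/125 -351/250 0; 234/125 -88/125 0; 0 0 1]
det M = 3; M⁻¹ = [-88/375 117/250 0; -78/125 -22/125 0; 0 0 1]
M⁻¹ · (2457/1000, 154/125)ᵀ = (0, -7/4)ᵀ

p = (0, -7/4)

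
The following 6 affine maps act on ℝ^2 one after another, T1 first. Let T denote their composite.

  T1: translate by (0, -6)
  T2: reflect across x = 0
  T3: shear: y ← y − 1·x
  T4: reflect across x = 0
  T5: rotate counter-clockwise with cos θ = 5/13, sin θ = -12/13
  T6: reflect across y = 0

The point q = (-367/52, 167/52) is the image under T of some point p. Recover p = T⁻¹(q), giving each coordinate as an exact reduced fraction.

T1 = [1 0 0; 0 1 -6; 0 0 1]
T2·T1 = [-1 0 0; 0 1 -6; 0 0 1]
T3·…·T1 = [-1 0 0; 1 1 -6; 0 0 1]
T4·…·T1 = [1 0 0; 1 1 -6; 0 0 1]
T5·…·T1 = [17/13 12/13 -72/13; -7/13 5/13 -30/13; 0 0 1]
T6·…·T1 = [17/13 12/13 -72/13; 7/13 -5/13 30/13; 0 0 1]
det M = -1; M⁻¹ = [5/13 12/13 0; 7/13 -17/13 6; 0 0 1]
M⁻¹ · (-367/52, 167/52)ᵀ = (1/4, -2)ᵀ

p = (1/4, -2)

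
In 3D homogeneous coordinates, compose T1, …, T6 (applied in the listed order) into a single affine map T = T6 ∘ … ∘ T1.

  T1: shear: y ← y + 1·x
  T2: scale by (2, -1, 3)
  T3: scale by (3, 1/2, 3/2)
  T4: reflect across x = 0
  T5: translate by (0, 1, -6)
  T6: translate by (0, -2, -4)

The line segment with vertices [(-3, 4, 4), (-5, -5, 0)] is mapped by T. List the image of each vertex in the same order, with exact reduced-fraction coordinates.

T1 shear: y ← y + 1·x: (-3, 4, 4) → (-3, 1, 4); (-5, -5, 0) → (-5, -10, 0)
T2 scale by (2, -1, 3): (-3, 1, 4) → (-6, -1, 12); (-5, -10, 0) → (-10, 10, 0)
T3 scale by (3, 1/2, 3/2): (-6, -1, 12) → (-18, -1/2, 18); (-10, 10, 0) → (-30, 5, 0)
T4 reflect across x = 0: (-18, -1/2, 18) → (18, -1/2, 18); (-30, 5, 0) → (30, 5, 0)
T5 translate by (0, 1, -6): (18, -1/2, 18) → (18, 1/2, 12); (30, 5, 0) → (30, 6, -6)
T6 translate by (0, -2, -4): (18, 1/2, 12) → (18, -3/2, 8); (30, 6, -6) → (30, 4, -10)

image vertices: (18, -3/2, 8), (30, 4, -10)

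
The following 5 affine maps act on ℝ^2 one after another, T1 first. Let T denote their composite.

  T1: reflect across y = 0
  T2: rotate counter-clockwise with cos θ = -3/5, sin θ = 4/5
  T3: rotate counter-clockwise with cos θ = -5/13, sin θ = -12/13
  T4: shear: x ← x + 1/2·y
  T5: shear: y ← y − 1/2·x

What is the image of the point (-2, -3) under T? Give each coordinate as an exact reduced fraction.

T1 reflect across y = 0: (-2, -3) → (-2, 3)
T2 rotate counter-clockwise with cos θ = -3/5, sin θ = 4/5: (-2, 3) → (-6/5, -17/5)
T3 rotate counter-clockwise with cos θ = -5/13, sin θ = -12/13: (-6/5, -17/5) → (-174/65, 157/65)
T4 shear: x ← x + 1/2·y: (-174/65, 157/65) → (-191/130, 157/65)
T5 shear: y ← y − 1/2·x: (-191/130, 157/65) → (-191/130, 63/20)

T(p) = (-191/130, 63/20)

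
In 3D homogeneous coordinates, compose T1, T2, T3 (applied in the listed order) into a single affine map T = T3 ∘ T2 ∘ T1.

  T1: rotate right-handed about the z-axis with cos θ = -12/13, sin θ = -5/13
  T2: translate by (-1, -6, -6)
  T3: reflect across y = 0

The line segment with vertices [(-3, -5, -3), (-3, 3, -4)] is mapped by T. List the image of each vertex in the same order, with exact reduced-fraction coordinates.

T1 rotate right-handed about the z-axis with cos θ = -12/13, sin θ = -5/13: (-3, -5, -3) → (11/13, 75/13, -3); (-3, 3, -4) → (51/13, -21/13, -4)
T2 translate by (-1, -6, -6): (11/13, 75/13, -3) → (-2/13, -3/13, -9); (51/13, -21/13, -4) → (38/13, -99/13, -10)
T3 reflect across y = 0: (-2/13, -3/13, -9) → (-2/13, 3/13, -9); (38/13, -99/13, -10) → (38/13, 99/13, -10)

image vertices: (-2/13, 3/13, -9), (38/13, 99/13, -10)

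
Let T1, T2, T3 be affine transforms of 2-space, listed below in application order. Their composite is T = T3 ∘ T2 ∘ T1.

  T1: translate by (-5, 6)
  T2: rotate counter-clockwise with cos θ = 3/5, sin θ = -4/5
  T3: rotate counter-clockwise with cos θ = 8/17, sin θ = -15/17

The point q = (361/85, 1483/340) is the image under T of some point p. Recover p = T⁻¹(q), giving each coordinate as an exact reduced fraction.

T1 = [1 0 -5; 0 1 6; 0 0 1]
T2·T1 = [3/5 4/5 9/5; -4/5 3/5 38/5; 0 0 1]
T3·…·T1 = [-36/85 77/85 642/85; -77/85 -36/85 169/85; 0 0 1]
det M = 1; M⁻¹ = [-36/85 -77/85 5; 77/85 -36/85 -6; 0 0 1]
M⁻¹ · (361/85, 1483/340)ᵀ = (-3/4, -4)ᵀ

p = (-3/4, -4)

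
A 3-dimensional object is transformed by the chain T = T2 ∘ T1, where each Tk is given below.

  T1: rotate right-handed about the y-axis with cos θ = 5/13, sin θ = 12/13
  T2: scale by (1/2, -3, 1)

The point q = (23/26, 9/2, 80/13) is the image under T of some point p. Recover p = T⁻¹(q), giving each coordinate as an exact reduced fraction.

T1 = [5/13 0 12/13 0; 0 1 0 0; -12/13 0 5/13 0; 0 0 0 1]
T2·T1 = [5/26 0 6/13 0; 0 -3 0 0; -12/13 0 5/13 0; 0 0 0 1]
det M = -3/2; M⁻¹ = [10/13 0 -12/13 0; 0 -1/3 0 0; 24/13 0 5/13 0; 0 0 0 1]
M⁻¹ · (23/26, 9/2, 80/13)ᵀ = (-5, -3/2, 4)ᵀ

p = (-5, -3/2, 4)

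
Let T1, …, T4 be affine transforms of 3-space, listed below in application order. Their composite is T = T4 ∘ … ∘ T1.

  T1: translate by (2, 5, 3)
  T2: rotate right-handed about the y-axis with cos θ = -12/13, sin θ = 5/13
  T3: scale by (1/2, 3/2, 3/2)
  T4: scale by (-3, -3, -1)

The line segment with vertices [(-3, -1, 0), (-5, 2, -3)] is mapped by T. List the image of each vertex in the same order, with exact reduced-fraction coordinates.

T1 translate by (2, 5, 3): (-3, -1, 0) → (-1, 4, 3); (-5, 2, -3) → (-3, 7, 0)
T2 rotate right-handed about the y-axis with cos θ = -12/13, sin θ = 5/13: (-1, 4, 3) → (27/13, 4, -31/13); (-3, 7, 0) → (36/13, 7, 15/13)
T3 scale by (1/2, 3/2, 3/2): (27/13, 4, -31/13) → (27/26, 6, -93/26); (36/13, 7, 15/13) → (18/13, 21/2, 45/26)
T4 scale by (-3, -3, -1): (27/26, 6, -93/26) → (-81/26, -18, 93/26); (18/13, 21/2, 45/26) → (-54/13, -63/2, -45/26)

image vertices: (-81/26, -18, 93/26), (-54/13, -63/2, -45/26)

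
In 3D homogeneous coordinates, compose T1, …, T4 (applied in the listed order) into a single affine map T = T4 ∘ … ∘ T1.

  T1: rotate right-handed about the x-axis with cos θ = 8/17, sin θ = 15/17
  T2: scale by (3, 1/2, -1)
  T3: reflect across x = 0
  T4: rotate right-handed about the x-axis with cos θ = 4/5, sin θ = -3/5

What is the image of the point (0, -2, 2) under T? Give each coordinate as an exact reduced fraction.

T(p) = (0, -10/17, 25/17)

T1 rotate right-handed about the x-axis with cos θ = 8/17, sin θ = 15/17: (0, -2, 2) → (0, -46/17, -14/17)
T2 scale by (3, 1/2, -1): (0, -46/17, -14/17) → (0, -23/17, 14/17)
T3 reflect across x = 0: (0, -23/17, 14/17) → (0, -23/17, 14/17)
T4 rotate right-handed about the x-axis with cos θ = 4/5, sin θ = -3/5: (0, -23/17, 14/17) → (0, -10/17, 25/17)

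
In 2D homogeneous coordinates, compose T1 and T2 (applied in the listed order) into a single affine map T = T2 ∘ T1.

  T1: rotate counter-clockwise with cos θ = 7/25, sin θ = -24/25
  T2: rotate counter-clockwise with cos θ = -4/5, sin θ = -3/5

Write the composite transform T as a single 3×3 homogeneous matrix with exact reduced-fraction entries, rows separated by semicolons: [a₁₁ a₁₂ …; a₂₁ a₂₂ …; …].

T = [-4/5 -3/5 0; 3/5 -4/5 0; 0 0 1]

T1 = [7/25 24/25 0; -24/25 7/25 0; 0 0 1]
T2·T1 = [-4/5 -3/5 0; 3/5 -4/5 0; 0 0 1]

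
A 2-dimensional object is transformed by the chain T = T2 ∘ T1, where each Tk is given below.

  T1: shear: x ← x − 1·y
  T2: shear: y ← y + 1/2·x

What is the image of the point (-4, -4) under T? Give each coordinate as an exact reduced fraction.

T1 shear: x ← x − 1·y: (-4, -4) → (0, -4)
T2 shear: y ← y + 1/2·x: (0, -4) → (0, -4)

T(p) = (0, -4)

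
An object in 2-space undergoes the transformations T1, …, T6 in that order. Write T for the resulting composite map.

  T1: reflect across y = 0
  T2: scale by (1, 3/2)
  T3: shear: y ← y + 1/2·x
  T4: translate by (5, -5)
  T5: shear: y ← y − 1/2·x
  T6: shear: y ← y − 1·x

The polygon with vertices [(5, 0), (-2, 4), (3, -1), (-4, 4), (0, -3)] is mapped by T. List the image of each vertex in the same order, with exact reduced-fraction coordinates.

image vertices: (10, -35/2), (3, -33/2), (8, -14), (1, -29/2), (5, -8)

T1 reflect across y = 0: (5, 0) → (5, 0); (-2, 4) → (-2, -4); (3, -1) → (3, 1); (-4, 4) → (-4, -4); (0, -3) → (0, 3)
T2 scale by (1, 3/2): (5, 0) → (5, 0); (-2, -4) → (-2, -6); (3, 1) → (3, 3/2); (-4, -4) → (-4, -6); (0, 3) → (0, 9/2)
T3 shear: y ← y + 1/2·x: (5, 0) → (5, 5/2); (-2, -6) → (-2, -7); (3, 3/2) → (3, 3); (-4, -6) → (-4, -8); (0, 9/2) → (0, 9/2)
T4 translate by (5, -5): (5, 5/2) → (10, -5/2); (-2, -7) → (3, -12); (3, 3) → (8, -2); (-4, -8) → (1, -13); (0, 9/2) → (5, -1/2)
T5 shear: y ← y − 1/2·x: (10, -5/2) → (10, -15/2); (3, -12) → (3, -27/2); (8, -2) → (8, -6); (1, -13) → (1, -27/2); (5, -1/2) → (5, -3)
T6 shear: y ← y − 1·x: (10, -15/2) → (10, -35/2); (3, -27/2) → (3, -33/2); (8, -6) → (8, -14); (1, -27/2) → (1, -29/2); (5, -3) → (5, -8)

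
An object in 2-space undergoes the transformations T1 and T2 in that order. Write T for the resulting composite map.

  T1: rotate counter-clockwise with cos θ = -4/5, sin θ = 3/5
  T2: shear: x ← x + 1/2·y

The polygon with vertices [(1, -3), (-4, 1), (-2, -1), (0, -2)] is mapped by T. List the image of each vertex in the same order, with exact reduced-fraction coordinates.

image vertices: (5/2, 3), (1, -16/5), (2, -2/5), (2, 8/5)

T1 rotate counter-clockwise with cos θ = -4/5, sin θ = 3/5: (1, -3) → (1, 3); (-4, 1) → (13/5, -16/5); (-2, -1) → (11/5, -2/5); (0, -2) → (6/5, 8/5)
T2 shear: x ← x + 1/2·y: (1, 3) → (5/2, 3); (13/5, -16/5) → (1, -16/5); (11/5, -2/5) → (2, -2/5); (6/5, 8/5) → (2, 8/5)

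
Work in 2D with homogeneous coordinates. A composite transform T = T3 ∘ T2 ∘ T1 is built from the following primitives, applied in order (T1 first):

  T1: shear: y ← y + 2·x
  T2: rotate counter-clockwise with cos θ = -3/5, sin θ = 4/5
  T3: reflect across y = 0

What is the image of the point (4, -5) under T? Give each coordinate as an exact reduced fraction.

T1 shear: y ← y + 2·x: (4, -5) → (4, 3)
T2 rotate counter-clockwise with cos θ = -3/5, sin θ = 4/5: (4, 3) → (-24/5, 7/5)
T3 reflect across y = 0: (-24/5, 7/5) → (-24/5, -7/5)

T(p) = (-24/5, -7/5)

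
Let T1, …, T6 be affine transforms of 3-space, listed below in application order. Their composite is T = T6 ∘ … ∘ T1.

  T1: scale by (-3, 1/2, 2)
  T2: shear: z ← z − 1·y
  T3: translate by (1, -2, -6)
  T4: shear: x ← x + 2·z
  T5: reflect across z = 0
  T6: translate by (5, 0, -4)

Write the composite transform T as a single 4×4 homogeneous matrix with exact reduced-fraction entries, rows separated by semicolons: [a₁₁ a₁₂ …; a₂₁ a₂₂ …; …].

T = [-3 -1 4 -6; 0 1/2 0 -2; 0 1/2 -2 2; 0 0 0 1]

T1 = [-3 0 0 0; 0 1/2 0 0; 0 0 2 0; 0 0 0 1]
T2·T1 = [-3 0 0 0; 0 1/2 0 0; 0 -1/2 2 0; 0 0 0 1]
T3·…·T1 = [-3 0 0 1; 0 1/2 0 -2; 0 -1/2 2 -6; 0 0 0 1]
T4·…·T1 = [-3 -1 4 -11; 0 1/2 0 -2; 0 -1/2 2 -6; 0 0 0 1]
T5·…·T1 = [-3 -1 4 -11; 0 1/2 0 -2; 0 1/2 -2 6; 0 0 0 1]
T6·…·T1 = [-3 -1 4 -6; 0 1/2 0 -2; 0 1/2 -2 2; 0 0 0 1]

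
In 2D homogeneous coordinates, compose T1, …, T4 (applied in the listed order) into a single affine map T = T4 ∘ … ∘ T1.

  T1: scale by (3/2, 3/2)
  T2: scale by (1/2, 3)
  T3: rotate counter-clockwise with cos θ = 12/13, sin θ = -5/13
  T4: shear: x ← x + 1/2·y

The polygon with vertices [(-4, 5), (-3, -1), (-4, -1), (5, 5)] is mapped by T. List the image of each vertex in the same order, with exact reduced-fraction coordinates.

T1 scale by (3/2, 3/2): (-4, 5) → (-6, 15/2); (-3, -1) → (-9/2, -3/2); (-4, -1) → (-6, -3/2); (5, 5) → (15/2, 15/2)
T2 scale by (1/2, 3): (-6, 15/2) → (-3, 45/2); (-9/2, -3/2) → (-9/4, -9/2); (-6, -3/2) → (-3, -9/2); (15/2, 15/2) → (15/4, 45/2)
T3 rotate counter-clockwise with cos θ = 12/13, sin θ = -5/13: (-3, 45/2) → (153/26, 285/13); (-9/4, -9/2) → (-99/26, -171/52); (-3, -9/2) → (-9/2, -3); (15/4, 45/2) → (315/26, 1005/52)
T4 shear: x ← x + 1/2·y: (153/26, 285/13) → (219/13, 285/13); (-99/26, -171/52) → (-567/104, -171/52); (-9/2, -3) → (-6, -3); (315/26, 1005/52) → (2265/104, 1005/52)

image vertices: (219/13, 285/13), (-567/104, -171/52), (-6, -3), (2265/104, 1005/52)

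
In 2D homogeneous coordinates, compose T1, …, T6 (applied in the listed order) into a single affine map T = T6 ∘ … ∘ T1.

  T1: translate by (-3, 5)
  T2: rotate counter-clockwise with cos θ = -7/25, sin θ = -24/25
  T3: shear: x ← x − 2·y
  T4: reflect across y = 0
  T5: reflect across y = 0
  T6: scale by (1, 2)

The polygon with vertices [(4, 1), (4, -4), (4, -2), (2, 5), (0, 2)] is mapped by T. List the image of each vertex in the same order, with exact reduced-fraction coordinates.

T1 translate by (-3, 5): (4, 1) → (1, 6); (4, -4) → (1, 1); (4, -2) → (1, 3); (2, 5) → (-1, 10); (0, 2) → (-3, 7)
T2 rotate counter-clockwise with cos θ = -7/25, sin θ = -24/25: (1, 6) → (137/25, -66/25); (1, 1) → (17/25, -31/25); (1, 3) → (13/5, -9/5); (-1, 10) → (247/25, -46/25); (-3, 7) → (189/25, 23/25)
T3 shear: x ← x − 2·y: (137/25, -66/25) → (269/25, -66/25); (17/25, -31/25) → (79/25, -31/25); (13/5, -9/5) → (31/5, -9/5); (247/25, -46/25) → (339/25, -46/25); (189/25, 23/25) → (143/25, 23/25)
T4 reflect across y = 0: (269/25, -66/25) → (269/25, 66/25); (79/25, -31/25) → (79/25, 31/25); (31/5, -9/5) → (31/5, 9/5); (339/25, -46/25) → (339/25, 46/25); (143/25, 23/25) → (143/25, -23/25)
T5 reflect across y = 0: (269/25, 66/25) → (269/25, -66/25); (79/25, 31/25) → (79/25, -31/25); (31/5, 9/5) → (31/5, -9/5); (339/25, 46/25) → (339/25, -46/25); (143/25, -23/25) → (143/25, 23/25)
T6 scale by (1, 2): (269/25, -66/25) → (269/25, -132/25); (79/25, -31/25) → (79/25, -62/25); (31/5, -9/5) → (31/5, -18/5); (339/25, -46/25) → (339/25, -92/25); (143/25, 23/25) → (143/25, 46/25)

image vertices: (269/25, -132/25), (79/25, -62/25), (31/5, -18/5), (339/25, -92/25), (143/25, 46/25)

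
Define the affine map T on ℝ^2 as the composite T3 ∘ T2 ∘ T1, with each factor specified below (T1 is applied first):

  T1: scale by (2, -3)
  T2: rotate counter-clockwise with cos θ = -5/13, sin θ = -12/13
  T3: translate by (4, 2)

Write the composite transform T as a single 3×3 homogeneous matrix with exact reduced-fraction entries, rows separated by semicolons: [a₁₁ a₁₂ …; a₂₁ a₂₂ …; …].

T = [-10/13 -36/13 4; -24/13 15/13 2; 0 0 1]

T1 = [2 0 0; 0 -3 0; 0 0 1]
T2·T1 = [-10/13 -36/13 0; -24/13 15/13 0; 0 0 1]
T3·…·T1 = [-10/13 -36/13 4; -24/13 15/13 2; 0 0 1]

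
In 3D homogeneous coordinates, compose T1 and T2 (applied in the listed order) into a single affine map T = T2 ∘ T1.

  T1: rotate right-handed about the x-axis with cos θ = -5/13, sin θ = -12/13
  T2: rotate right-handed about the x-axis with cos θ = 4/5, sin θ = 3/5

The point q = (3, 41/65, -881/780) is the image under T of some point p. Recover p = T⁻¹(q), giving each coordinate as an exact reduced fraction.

T1 = [1 0 0 0; 0 -5/13 12/13 0; 0 -12/13 -5/13 0; 0 0 0 1]
T2·T1 = [1 0 0 0; 0 16/65 63/65 0; 0 -63/65 16/65 0; 0 0 0 1]
det M = 1; M⁻¹ = [1 0 0 0; 0 16/65 -63/65 0; 0 63/65 16/65 0; 0 0 0 1]
M⁻¹ · (3, 41/65, -881/780)ᵀ = (3, 5/4, 1/3)ᵀ

p = (3, 5/4, 1/3)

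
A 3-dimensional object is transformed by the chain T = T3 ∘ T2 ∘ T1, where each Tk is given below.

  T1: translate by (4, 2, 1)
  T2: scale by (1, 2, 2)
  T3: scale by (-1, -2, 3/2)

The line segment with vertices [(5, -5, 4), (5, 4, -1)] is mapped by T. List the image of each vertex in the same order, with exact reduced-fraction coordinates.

T1 translate by (4, 2, 1): (5, -5, 4) → (9, -3, 5); (5, 4, -1) → (9, 6, 0)
T2 scale by (1, 2, 2): (9, -3, 5) → (9, -6, 10); (9, 6, 0) → (9, 12, 0)
T3 scale by (-1, -2, 3/2): (9, -6, 10) → (-9, 12, 15); (9, 12, 0) → (-9, -24, 0)

image vertices: (-9, 12, 15), (-9, -24, 0)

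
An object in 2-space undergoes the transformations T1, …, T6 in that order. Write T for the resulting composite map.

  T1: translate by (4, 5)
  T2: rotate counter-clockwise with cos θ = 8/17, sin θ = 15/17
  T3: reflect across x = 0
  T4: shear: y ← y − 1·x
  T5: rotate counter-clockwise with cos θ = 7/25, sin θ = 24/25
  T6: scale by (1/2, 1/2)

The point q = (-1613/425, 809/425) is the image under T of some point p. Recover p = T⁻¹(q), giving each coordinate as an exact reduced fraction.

p = (4, 1)

T1 = [1 0 4; 0 1 5; 0 0 1]
T2·T1 = [8/17 -15/17 -43/17; 15/17 8/17 100/17; 0 0 1]
T3·…·T1 = [-8/17 15/17 43/17; 15/17 8/17 100/17; 0 0 1]
T4·…·T1 = [-8/17 15/17 43/17; 23/17 -7/17 57/17; 0 0 1]
T5·…·T1 = [-608/425 273/425 -1067/425; -31/425 311/425 1431/425; 0 0 1]
T6·…·T1 = [-304/425 273/850 -1067/850; -31/850 311/850 1431/850; 0 0 1]
det M = -1/4; M⁻¹ = [-622/425 546/425 -4; -62/425 1216/425 -5; 0 0 1]
M⁻¹ · (-1613/425, 809/425)ᵀ = (4, 1)ᵀ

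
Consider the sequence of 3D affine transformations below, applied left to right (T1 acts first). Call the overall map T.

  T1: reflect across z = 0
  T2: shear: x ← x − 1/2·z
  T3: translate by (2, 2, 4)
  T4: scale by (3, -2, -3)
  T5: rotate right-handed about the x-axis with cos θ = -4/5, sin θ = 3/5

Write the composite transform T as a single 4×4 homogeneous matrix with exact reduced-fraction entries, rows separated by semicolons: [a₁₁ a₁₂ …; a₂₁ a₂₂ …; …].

T1 = [1 0 0 0; 0 1 0 0; 0 0 -1 0; 0 0 0 1]
T2·T1 = [1 0 1/2 0; 0 1 0 0; 0 0 -1 0; 0 0 0 1]
T3·…·T1 = [1 0 1/2 2; 0 1 0 2; 0 0 -1 4; 0 0 0 1]
T4·…·T1 = [3 0 3/2 6; 0 -2 0 -4; 0 0 3 -12; 0 0 0 1]
T5·…·T1 = [3 0 3/2 6; 0 8/5 -9/5 52/5; 0 -6/5 -12/5 36/5; 0 0 0 1]

T = [3 0 3/2 6; 0 8/5 -9/5 52/5; 0 -6/5 -12/5 36/5; 0 0 0 1]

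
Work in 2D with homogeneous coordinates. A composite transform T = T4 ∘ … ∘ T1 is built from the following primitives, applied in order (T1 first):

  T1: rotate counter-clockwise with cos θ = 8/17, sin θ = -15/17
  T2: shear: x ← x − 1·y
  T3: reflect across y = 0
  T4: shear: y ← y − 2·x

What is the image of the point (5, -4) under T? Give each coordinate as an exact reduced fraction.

T(p) = (87/17, -67/17)

T1 rotate counter-clockwise with cos θ = 8/17, sin θ = -15/17: (5, -4) → (-20/17, -107/17)
T2 shear: x ← x − 1·y: (-20/17, -107/17) → (87/17, -107/17)
T3 reflect across y = 0: (87/17, -107/17) → (87/17, 107/17)
T4 shear: y ← y − 2·x: (87/17, 107/17) → (87/17, -67/17)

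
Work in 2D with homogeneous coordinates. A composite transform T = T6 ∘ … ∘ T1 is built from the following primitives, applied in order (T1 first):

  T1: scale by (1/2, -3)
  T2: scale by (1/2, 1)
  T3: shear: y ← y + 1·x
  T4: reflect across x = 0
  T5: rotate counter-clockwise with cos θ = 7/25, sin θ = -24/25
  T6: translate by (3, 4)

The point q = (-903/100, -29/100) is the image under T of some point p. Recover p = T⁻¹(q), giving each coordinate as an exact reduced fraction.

T1 = [1/2 0 0; 0 -3 0; 0 0 1]
T2·T1 = [1/4 0 0; 0 -3 0; 0 0 1]
T3·…·T1 = [1/4 0 0; 1/4 -3 0; 0 0 1]
T4·…·T1 = [-1/4 0 0; 1/4 -3 0; 0 0 1]
T5·…·T1 = [17/100 -72/25 0; 31/100 -21/25 0; 0 0 1]
T6·…·T1 = [17/100 -72/25 3; 31/100 -21/25 4; 0 0 1]
det M = 3/4; M⁻¹ = [-28/25 96/25 -12; -31/75 17/75 1/3; 0 0 1]
M⁻¹ · (-903/100, -29/100)ᵀ = (-3, 4)ᵀ

p = (-3, 4)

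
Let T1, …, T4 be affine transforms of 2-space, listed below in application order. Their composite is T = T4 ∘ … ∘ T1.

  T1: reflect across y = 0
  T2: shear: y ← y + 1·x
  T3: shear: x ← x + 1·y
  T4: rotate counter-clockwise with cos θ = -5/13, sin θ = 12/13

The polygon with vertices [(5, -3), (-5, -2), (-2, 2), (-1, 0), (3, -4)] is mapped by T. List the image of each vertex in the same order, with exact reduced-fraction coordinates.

T1 reflect across y = 0: (5, -3) → (5, 3); (-5, -2) → (-5, 2); (-2, 2) → (-2, -2); (-1, 0) → (-1, 0); (3, -4) → (3, 4)
T2 shear: y ← y + 1·x: (5, 3) → (5, 8); (-5, 2) → (-5, -3); (-2, -2) → (-2, -4); (-1, 0) → (-1, -1); (3, 4) → (3, 7)
T3 shear: x ← x + 1·y: (5, 8) → (13, 8); (-5, -3) → (-8, -3); (-2, -4) → (-6, -4); (-1, -1) → (-2, -1); (3, 7) → (10, 7)
T4 rotate counter-clockwise with cos θ = -5/13, sin θ = 12/13: (13, 8) → (-161/13, 116/13); (-8, -3) → (76/13, -81/13); (-6, -4) → (6, -4); (-2, -1) → (22/13, -19/13); (10, 7) → (-134/13, 85/13)

image vertices: (-161/13, 116/13), (76/13, -81/13), (6, -4), (22/13, -19/13), (-134/13, 85/13)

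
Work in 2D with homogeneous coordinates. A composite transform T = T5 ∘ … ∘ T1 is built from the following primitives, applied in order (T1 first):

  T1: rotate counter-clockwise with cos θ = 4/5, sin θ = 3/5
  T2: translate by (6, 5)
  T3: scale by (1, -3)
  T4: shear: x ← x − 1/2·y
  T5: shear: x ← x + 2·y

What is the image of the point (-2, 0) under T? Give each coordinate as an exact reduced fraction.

T1 rotate counter-clockwise with cos θ = 4/5, sin θ = 3/5: (-2, 0) → (-8/5, -6/5)
T2 translate by (6, 5): (-8/5, -6/5) → (22/5, 19/5)
T3 scale by (1, -3): (22/5, 19/5) → (22/5, -57/5)
T4 shear: x ← x − 1/2·y: (22/5, -57/5) → (101/10, -57/5)
T5 shear: x ← x + 2·y: (101/10, -57/5) → (-127/10, -57/5)

T(p) = (-127/10, -57/5)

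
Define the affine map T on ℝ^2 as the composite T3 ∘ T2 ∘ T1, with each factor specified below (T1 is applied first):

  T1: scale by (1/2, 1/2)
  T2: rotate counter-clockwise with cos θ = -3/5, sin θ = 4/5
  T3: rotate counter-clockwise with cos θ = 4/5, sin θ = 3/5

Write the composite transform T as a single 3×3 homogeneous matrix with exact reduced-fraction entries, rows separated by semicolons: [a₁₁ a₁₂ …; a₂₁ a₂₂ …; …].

T1 = [1/2 0 0; 0 1/2 0; 0 0 1]
T2·T1 = [-3/10 -2/5 0; 2/5 -3/10 0; 0 0 1]
T3·…·T1 = [-12/25 -7/50 0; 7/50 -12/25 0; 0 0 1]

T = [-12/25 -7/50 0; 7/50 -12/25 0; 0 0 1]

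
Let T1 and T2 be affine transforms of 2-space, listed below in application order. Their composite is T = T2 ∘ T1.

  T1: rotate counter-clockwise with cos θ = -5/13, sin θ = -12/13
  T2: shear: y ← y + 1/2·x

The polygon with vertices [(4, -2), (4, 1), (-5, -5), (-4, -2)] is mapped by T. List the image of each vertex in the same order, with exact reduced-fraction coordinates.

T1 rotate counter-clockwise with cos θ = -5/13, sin θ = -12/13: (4, -2) → (-44/13, -38/13); (4, 1) → (-8/13, -53/13); (-5, -5) → (-35/13, 85/13); (-4, -2) → (-4/13, 58/13)
T2 shear: y ← y + 1/2·x: (-44/13, -38/13) → (-44/13, -60/13); (-8/13, -53/13) → (-8/13, -57/13); (-35/13, 85/13) → (-35/13, 135/26); (-4/13, 58/13) → (-4/13, 56/13)

image vertices: (-44/13, -60/13), (-8/13, -57/13), (-35/13, 135/26), (-4/13, 56/13)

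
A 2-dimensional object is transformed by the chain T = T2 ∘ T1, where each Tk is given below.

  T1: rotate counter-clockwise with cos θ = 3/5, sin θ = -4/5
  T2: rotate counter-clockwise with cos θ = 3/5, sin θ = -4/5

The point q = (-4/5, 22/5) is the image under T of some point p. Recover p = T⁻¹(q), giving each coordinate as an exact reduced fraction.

T1 = [3/5 4/5 0; -4/5 3/5 0; 0 0 1]
T2·T1 = [-7/25 24/25 0; -24/25 -7/25 0; 0 0 1]
det M = 1; M⁻¹ = [-7/25 -24/25 0; 24/25 -7/25 0; 0 0 1]
M⁻¹ · (-4/5, 22/5)ᵀ = (-4, -2)ᵀ

p = (-4, -2)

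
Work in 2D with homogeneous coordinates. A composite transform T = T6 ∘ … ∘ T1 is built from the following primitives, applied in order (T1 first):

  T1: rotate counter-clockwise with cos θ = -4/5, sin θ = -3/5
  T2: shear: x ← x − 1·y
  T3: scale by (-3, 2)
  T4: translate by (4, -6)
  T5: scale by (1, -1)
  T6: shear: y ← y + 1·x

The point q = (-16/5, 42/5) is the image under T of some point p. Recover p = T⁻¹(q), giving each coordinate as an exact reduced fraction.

p = (2, 2)

T1 = [-4/5 3/5 0; -3/5 -4/5 0; 0 0 1]
T2·T1 = [-1/5 7/5 0; -3/5 -4/5 0; 0 0 1]
T3·…·T1 = [3/5 -21/5 0; -6/5 -8/5 0; 0 0 1]
T4·…·T1 = [3/5 -21/5 4; -6/5 -8/5 -6; 0 0 1]
T5·…·T1 = [3/5 -21/5 4; 6/5 8/5 6; 0 0 1]
T6·…·T1 = [3/5 -21/5 4; 9/5 -13/5 10; 0 0 1]
det M = 6; M⁻¹ = [-13/30 7/10 -79/15; -3/10 1/10 1/5; 0 0 1]
M⁻¹ · (-16/5, 42/5)ᵀ = (2, 2)ᵀ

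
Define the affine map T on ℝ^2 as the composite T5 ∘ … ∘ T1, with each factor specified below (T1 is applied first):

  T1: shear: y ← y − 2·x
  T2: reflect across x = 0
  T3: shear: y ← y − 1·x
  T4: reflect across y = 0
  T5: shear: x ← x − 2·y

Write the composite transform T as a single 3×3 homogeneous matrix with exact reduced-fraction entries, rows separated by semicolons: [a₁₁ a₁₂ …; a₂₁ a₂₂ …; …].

T1 = [1 0 0; -2 1 0; 0 0 1]
T2·T1 = [-1 0 0; -2 1 0; 0 0 1]
T3·…·T1 = [-1 0 0; -1 1 0; 0 0 1]
T4·…·T1 = [-1 0 0; 1 -1 0; 0 0 1]
T5·…·T1 = [-3 2 0; 1 -1 0; 0 0 1]

T = [-3 2 0; 1 -1 0; 0 0 1]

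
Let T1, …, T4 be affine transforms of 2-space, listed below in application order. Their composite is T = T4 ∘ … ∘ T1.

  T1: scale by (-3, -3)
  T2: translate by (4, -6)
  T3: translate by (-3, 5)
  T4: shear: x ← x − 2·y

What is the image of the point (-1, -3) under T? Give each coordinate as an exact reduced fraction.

T1 scale by (-3, -3): (-1, -3) → (3, 9)
T2 translate by (4, -6): (3, 9) → (7, 3)
T3 translate by (-3, 5): (7, 3) → (4, 8)
T4 shear: x ← x − 2·y: (4, 8) → (-12, 8)

T(p) = (-12, 8)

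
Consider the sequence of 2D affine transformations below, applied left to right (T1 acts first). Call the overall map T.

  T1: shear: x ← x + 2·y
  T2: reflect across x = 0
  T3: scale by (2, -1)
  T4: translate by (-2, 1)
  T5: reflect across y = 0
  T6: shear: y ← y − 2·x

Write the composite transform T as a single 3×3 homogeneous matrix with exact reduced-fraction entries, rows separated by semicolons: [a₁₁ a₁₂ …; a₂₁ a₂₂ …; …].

T1 = [1 2 0; 0 1 0; 0 0 1]
T2·T1 = [-1 -2 0; 0 1 0; 0 0 1]
T3·…·T1 = [-2 -4 0; 0 -1 0; 0 0 1]
T4·…·T1 = [-2 -4 -2; 0 -1 1; 0 0 1]
T5·…·T1 = [-2 -4 -2; 0 1 -1; 0 0 1]
T6·…·T1 = [-2 -4 -2; 4 9 3; 0 0 1]

T = [-2 -4 -2; 4 9 3; 0 0 1]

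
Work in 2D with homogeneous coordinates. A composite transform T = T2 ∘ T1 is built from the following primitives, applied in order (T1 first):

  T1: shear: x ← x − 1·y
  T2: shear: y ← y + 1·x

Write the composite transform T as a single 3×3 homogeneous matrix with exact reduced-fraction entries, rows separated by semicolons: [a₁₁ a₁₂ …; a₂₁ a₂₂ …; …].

T = [1 -1 0; 1 0 0; 0 0 1]

T1 = [1 -1 0; 0 1 0; 0 0 1]
T2·T1 = [1 -1 0; 1 0 0; 0 0 1]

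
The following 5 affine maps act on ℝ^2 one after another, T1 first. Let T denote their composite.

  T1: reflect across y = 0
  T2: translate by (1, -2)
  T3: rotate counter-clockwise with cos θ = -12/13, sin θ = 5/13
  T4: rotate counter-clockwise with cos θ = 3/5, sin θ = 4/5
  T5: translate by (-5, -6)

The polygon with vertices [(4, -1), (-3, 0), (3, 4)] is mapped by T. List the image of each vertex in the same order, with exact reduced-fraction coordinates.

image vertices: (-638/65, -499/65), (-279/65, -212/65), (-747/65, -186/65)

T1 reflect across y = 0: (4, -1) → (4, 1); (-3, 0) → (-3, 0); (3, 4) → (3, -4)
T2 translate by (1, -2): (4, 1) → (5, -1); (-3, 0) → (-2, -2); (3, -4) → (4, -6)
T3 rotate counter-clockwise with cos θ = -12/13, sin θ = 5/13: (5, -1) → (-55/13, 37/13); (-2, -2) → (34/13, 14/13); (4, -6) → (-18/13, 92/13)
T4 rotate counter-clockwise with cos θ = 3/5, sin θ = 4/5: (-55/13, 37/13) → (-313/65, -109/65); (34/13, 14/13) → (46/65, 178/65); (-18/13, 92/13) → (-422/65, 204/65)
T5 translate by (-5, -6): (-313/65, -109/65) → (-638/65, -499/65); (46/65, 178/65) → (-279/65, -212/65); (-422/65, 204/65) → (-747/65, -186/65)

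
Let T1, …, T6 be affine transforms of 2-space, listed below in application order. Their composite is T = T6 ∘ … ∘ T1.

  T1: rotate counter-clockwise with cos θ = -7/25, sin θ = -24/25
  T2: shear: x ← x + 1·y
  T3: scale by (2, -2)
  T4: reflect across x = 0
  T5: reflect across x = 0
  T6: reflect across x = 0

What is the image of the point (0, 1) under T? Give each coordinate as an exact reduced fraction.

T1 rotate counter-clockwise with cos θ = -7/25, sin θ = -24/25: (0, 1) → (24/25, -7/25)
T2 shear: x ← x + 1·y: (24/25, -7/25) → (17/25, -7/25)
T3 scale by (2, -2): (17/25, -7/25) → (34/25, 14/25)
T4 reflect across x = 0: (34/25, 14/25) → (-34/25, 14/25)
T5 reflect across x = 0: (-34/25, 14/25) → (34/25, 14/25)
T6 reflect across x = 0: (34/25, 14/25) → (-34/25, 14/25)

T(p) = (-34/25, 14/25)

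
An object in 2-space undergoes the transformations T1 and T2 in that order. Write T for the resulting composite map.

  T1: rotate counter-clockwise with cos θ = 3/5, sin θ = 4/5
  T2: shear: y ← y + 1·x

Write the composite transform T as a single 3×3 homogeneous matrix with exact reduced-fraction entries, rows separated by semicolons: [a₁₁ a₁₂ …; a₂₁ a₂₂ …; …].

T = [3/5 -4/5 0; 7/5 -1/5 0; 0 0 1]

T1 = [3/5 -4/5 0; 4/5 3/5 0; 0 0 1]
T2·T1 = [3/5 -4/5 0; 7/5 -1/5 0; 0 0 1]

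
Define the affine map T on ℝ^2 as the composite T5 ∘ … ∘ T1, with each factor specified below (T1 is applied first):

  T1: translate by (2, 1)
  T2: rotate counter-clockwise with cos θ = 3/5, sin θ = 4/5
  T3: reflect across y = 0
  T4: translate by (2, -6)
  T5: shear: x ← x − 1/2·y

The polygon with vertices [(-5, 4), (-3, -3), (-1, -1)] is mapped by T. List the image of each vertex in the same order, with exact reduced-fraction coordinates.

image vertices: (-1/2, -33/5), (5, -4), (6, -34/5)

T1 translate by (2, 1): (-5, 4) → (-3, 5); (-3, -3) → (-1, -2); (-1, -1) → (1, 0)
T2 rotate counter-clockwise with cos θ = 3/5, sin θ = 4/5: (-3, 5) → (-29/5, 3/5); (-1, -2) → (1, -2); (1, 0) → (3/5, 4/5)
T3 reflect across y = 0: (-29/5, 3/5) → (-29/5, -3/5); (1, -2) → (1, 2); (3/5, 4/5) → (3/5, -4/5)
T4 translate by (2, -6): (-29/5, -3/5) → (-19/5, -33/5); (1, 2) → (3, -4); (3/5, -4/5) → (13/5, -34/5)
T5 shear: x ← x − 1/2·y: (-19/5, -33/5) → (-1/2, -33/5); (3, -4) → (5, -4); (13/5, -34/5) → (6, -34/5)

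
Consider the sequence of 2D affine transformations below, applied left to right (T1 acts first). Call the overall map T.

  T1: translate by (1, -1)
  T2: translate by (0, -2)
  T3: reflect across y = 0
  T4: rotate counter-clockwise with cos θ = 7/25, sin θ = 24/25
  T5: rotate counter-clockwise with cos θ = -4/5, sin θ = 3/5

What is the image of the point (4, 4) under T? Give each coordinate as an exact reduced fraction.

T1 translate by (1, -1): (4, 4) → (5, 3)
T2 translate by (0, -2): (5, 3) → (5, 1)
T3 reflect across y = 0: (5, 1) → (5, -1)
T4 rotate counter-clockwise with cos θ = 7/25, sin θ = 24/25: (5, -1) → (59/25, 113/25)
T5 rotate counter-clockwise with cos θ = -4/5, sin θ = 3/5: (59/25, 113/25) → (-23/5, -11/5)

T(p) = (-23/5, -11/5)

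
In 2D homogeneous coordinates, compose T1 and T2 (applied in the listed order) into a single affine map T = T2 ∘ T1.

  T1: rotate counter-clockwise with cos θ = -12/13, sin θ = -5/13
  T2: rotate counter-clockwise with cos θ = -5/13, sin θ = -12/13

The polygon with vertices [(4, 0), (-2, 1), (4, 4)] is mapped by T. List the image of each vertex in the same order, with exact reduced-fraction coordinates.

T1 rotate counter-clockwise with cos θ = -12/13, sin θ = -5/13: (4, 0) → (-48/13, -20/13); (-2, 1) → (29/13, -2/13); (4, 4) → (-28/13, -68/13)
T2 rotate counter-clockwise with cos θ = -5/13, sin θ = -12/13: (-48/13, -20/13) → (0, 4); (29/13, -2/13) → (-1, -2); (-28/13, -68/13) → (-4, 4)

image vertices: (0, 4), (-1, -2), (-4, 4)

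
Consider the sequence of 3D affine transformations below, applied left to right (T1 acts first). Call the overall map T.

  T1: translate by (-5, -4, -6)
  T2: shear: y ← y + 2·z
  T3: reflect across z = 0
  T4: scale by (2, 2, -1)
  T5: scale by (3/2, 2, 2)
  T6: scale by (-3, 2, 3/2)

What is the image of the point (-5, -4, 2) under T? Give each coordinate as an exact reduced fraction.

T(p) = (90, -128, -12)

T1 translate by (-5, -4, -6): (-5, -4, 2) → (-10, -8, -4)
T2 shear: y ← y + 2·z: (-10, -8, -4) → (-10, -16, -4)
T3 reflect across z = 0: (-10, -16, -4) → (-10, -16, 4)
T4 scale by (2, 2, -1): (-10, -16, 4) → (-20, -32, -4)
T5 scale by (3/2, 2, 2): (-20, -32, -4) → (-30, -64, -8)
T6 scale by (-3, 2, 3/2): (-30, -64, -8) → (90, -128, -12)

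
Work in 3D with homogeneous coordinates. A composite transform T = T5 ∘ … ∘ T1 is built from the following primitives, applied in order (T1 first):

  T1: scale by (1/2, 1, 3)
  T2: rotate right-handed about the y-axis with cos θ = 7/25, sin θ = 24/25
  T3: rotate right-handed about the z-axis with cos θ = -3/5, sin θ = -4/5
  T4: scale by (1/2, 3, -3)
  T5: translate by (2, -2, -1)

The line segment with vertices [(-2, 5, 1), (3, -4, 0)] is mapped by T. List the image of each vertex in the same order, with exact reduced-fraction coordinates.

image vertices: (161/50, -431/25, -32/5), (137/500, 524/125, 83/25)

T1 scale by (1/2, 1, 3): (-2, 5, 1) → (-1, 5, 3); (3, -4, 0) → (3/2, -4, 0)
T2 rotate right-handed about the y-axis with cos θ = 7/25, sin θ = 24/25: (-1, 5, 3) → (13/5, 5, 9/5); (3/2, -4, 0) → (21/50, -4, -36/25)
T3 rotate right-handed about the z-axis with cos θ = -3/5, sin θ = -4/5: (13/5, 5, 9/5) → (61/25, -127/25, 9/5); (21/50, -4, -36/25) → (-863/250, 258/125, -36/25)
T4 scale by (1/2, 3, -3): (61/25, -127/25, 9/5) → (61/50, -381/25, -27/5); (-863/250, 258/125, -36/25) → (-863/500, 774/125, 108/25)
T5 translate by (2, -2, -1): (61/50, -381/25, -27/5) → (161/50, -431/25, -32/5); (-863/500, 774/125, 108/25) → (137/500, 524/125, 83/25)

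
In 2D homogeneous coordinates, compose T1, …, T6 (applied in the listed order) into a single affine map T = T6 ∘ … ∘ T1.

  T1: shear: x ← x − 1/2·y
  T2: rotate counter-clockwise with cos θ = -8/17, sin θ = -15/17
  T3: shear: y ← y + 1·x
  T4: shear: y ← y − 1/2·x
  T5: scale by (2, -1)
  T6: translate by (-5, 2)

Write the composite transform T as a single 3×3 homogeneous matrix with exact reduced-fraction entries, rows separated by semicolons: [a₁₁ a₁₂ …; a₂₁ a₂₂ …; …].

T = [-16/17 38/17 -5; 19/17 -9/17 2; 0 0 1]

T1 = [1 -1/2 0; 0 1 0; 0 0 1]
T2·T1 = [-8/17 19/17 0; -15/17 -1/34 0; 0 0 1]
T3·…·T1 = [-8/17 19/17 0; -23/17 37/34 0; 0 0 1]
T4·…·T1 = [-8/17 19/17 0; -19/17 9/17 0; 0 0 1]
T5·…·T1 = [-16/17 38/17 0; 19/17 -9/17 0; 0 0 1]
T6·…·T1 = [-16/17 38/17 -5; 19/17 -9/17 2; 0 0 1]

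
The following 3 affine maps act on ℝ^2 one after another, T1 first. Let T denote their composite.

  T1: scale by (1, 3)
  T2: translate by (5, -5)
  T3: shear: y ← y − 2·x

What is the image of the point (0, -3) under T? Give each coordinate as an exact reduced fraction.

T1 scale by (1, 3): (0, -3) → (0, -9)
T2 translate by (5, -5): (0, -9) → (5, -14)
T3 shear: y ← y − 2·x: (5, -14) → (5, -24)

T(p) = (5, -24)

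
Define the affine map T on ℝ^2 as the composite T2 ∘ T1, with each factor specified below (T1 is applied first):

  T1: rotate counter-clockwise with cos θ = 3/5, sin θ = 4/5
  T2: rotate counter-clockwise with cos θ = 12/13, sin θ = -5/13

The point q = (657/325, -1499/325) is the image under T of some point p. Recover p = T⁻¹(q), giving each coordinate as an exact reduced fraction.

p = (-3/5, -5)

T1 = [3/5 -4/5 0; 4/5 3/5 0; 0 0 1]
T2·T1 = [56/65 -33/65 0; 33/65 56/65 0; 0 0 1]
det M = 1; M⁻¹ = [56/65 33/65 0; -33/65 56/65 0; 0 0 1]
M⁻¹ · (657/325, -1499/325)ᵀ = (-3/5, -5)ᵀ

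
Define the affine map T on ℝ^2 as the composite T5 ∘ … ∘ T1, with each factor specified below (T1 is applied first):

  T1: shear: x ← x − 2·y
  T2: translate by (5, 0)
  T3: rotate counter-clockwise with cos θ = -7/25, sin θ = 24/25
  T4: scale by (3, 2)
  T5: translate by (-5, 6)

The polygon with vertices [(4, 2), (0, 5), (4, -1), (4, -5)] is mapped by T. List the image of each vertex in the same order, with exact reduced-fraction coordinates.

T1 shear: x ← x − 2·y: (4, 2) → (0, 2); (0, 5) → (-10, 5); (4, -1) → (6, -1); (4, -5) → (14, -5)
T2 translate by (5, 0): (0, 2) → (5, 2); (-10, 5) → (-5, 5); (6, -1) → (11, -1); (14, -5) → (19, -5)
T3 rotate counter-clockwise with cos θ = -7/25, sin θ = 24/25: (5, 2) → (-83/25, 106/25); (-5, 5) → (-17/5, -31/5); (11, -1) → (-53/25, 271/25); (19, -5) → (-13/25, 491/25)
T4 scale by (3, 2): (-83/25, 106/25) → (-249/25, 212/25); (-17/5, -31/5) → (-51/5, -62/5); (-53/25, 271/25) → (-159/25, 542/25); (-13/25, 491/25) → (-39/25, 982/25)
T5 translate by (-5, 6): (-249/25, 212/25) → (-374/25, 362/25); (-51/5, -62/5) → (-76/5, -32/5); (-159/25, 542/25) → (-284/25, 692/25); (-39/25, 982/25) → (-164/25, 1132/25)

image vertices: (-374/25, 362/25), (-76/5, -32/5), (-284/25, 692/25), (-164/25, 1132/25)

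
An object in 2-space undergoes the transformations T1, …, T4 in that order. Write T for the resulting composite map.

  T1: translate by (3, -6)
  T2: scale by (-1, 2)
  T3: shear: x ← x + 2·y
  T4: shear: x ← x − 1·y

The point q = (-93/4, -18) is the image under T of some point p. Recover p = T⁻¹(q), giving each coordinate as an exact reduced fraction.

p = (9/4, -3)

T1 = [1 0 3; 0 1 -6; 0 0 1]
T2·T1 = [-1 0 -3; 0 2 -12; 0 0 1]
T3·…·T1 = [-1 4 -27; 0 2 -12; 0 0 1]
T4·…·T1 = [-1 2 -15; 0 2 -12; 0 0 1]
det M = -2; M⁻¹ = [-1 1 -3; 0 1/2 6; 0 0 1]
M⁻¹ · (-93/4, -18)ᵀ = (9/4, -3)ᵀ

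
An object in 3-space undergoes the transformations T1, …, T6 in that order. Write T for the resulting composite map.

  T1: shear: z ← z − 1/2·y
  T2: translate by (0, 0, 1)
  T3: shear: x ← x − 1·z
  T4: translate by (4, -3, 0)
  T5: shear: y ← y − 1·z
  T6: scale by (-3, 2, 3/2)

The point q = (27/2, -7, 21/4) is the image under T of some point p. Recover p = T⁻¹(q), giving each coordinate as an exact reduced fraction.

T1 = [1 0 0 0; 0 1 0 0; 0 -1/2 1 0; 0 0 0 1]
T2·T1 = [1 0 0 0; 0 1 0 0; 0 -1/2 1 1; 0 0 0 1]
T3·…·T1 = [1 1/2 -1 -1; 0 1 0 0; 0 -1/2 1 1; 0 0 0 1]
T4·…·T1 = [1 1/2 -1 3; 0 1 0 -3; 0 -1/2 1 1; 0 0 0 1]
T5·…·T1 = [1 1/2 -1 3; 0 3/2 -1 -4; 0 -1/2 1 1; 0 0 0 1]
T6·…·T1 = [-3 -3/2 3 -9; 0 3 -2 -8; 0 -3/4 3/2 3/2; 0 0 0 1]
det M = -9; M⁻¹ = [-1/3 0 2/3 -4; 0 1/2 2/3 3; 0 1/4 1 1/2; 0 0 0 1]
M⁻¹ · (27/2, -7, 21/4)ᵀ = (-5, 3, 4)ᵀ

p = (-5, 3, 4)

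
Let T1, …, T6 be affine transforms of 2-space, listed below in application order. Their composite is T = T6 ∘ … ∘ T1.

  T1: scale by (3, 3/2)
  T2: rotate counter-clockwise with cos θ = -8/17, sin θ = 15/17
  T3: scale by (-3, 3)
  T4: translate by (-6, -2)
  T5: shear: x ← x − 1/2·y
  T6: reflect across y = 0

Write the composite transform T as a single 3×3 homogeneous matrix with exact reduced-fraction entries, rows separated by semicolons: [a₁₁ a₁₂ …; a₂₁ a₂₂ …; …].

T1 = [3 0 0; 0 3/2 0; 0 0 1]
T2·T1 = [-24/17 -45/34 0; 45/17 -12/17 0; 0 0 1]
T3·…·T1 = [72/17 135/34 0; 135/17 -36/17 0; 0 0 1]
T4·…·T1 = [72/17 135/34 -6; 135/17 -36/17 -2; 0 0 1]
T5·…·T1 = [9/34 171/34 -5; 135/17 -36/17 -2; 0 0 1]
T6·…·T1 = [9/34 171/34 -5; -135/17 36/17 2; 0 0 1]

T = [9/34 171/34 -5; -135/17 36/17 2; 0 0 1]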